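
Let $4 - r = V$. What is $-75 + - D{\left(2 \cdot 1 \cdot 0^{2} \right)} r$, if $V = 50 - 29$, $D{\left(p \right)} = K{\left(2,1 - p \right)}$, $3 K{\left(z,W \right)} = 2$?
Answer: $- \frac{191}{3} \approx -63.667$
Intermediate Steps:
$K{\left(z,W \right)} = \frac{2}{3}$ ($K{\left(z,W \right)} = \frac{1}{3} \cdot 2 = \frac{2}{3}$)
$D{\left(p \right)} = \frac{2}{3}$
$V = 21$ ($V = 50 - 29 = 21$)
$r = -17$ ($r = 4 - 21 = -17$)
$-75 + - D{\left(2 \cdot 1 \cdot 0^{2} \right)} r = -75 + \left(-1\right) \frac{2}{3} \left(-17\right) = -75 - - \frac{34}{3} = -75 + \frac{34}{3} = - \frac{191}{3}$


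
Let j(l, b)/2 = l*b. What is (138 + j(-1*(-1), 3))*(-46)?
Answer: -6624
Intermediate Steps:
j(l, b) = 2*b*l (j(l, b) = 2*(l*b) = 2*(b*l) = 2*b*l)
(138 + j(-1*(-1), 3))*(-46) = (138 + 2*3*(-1*(-1)))*(-46) = (138 + 2*3*1)*(-46) = (138 + 6)*(-46) = 144*(-46) = -6624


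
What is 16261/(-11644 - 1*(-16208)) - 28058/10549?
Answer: 6211511/6877948 ≈ 0.90310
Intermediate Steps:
16261/(-11644 - 1*(-16208)) - 28058/10549 = 16261/(-11644 + 16208) - 28058*1/10549 = 16261/4564 - 28058/10549 = 16261*(1/4564) - 28058/10549 = 2323/652 - 28058/10549 = 6211511/6877948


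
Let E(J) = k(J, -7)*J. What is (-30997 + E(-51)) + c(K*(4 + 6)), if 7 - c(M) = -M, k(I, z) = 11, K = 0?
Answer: -31551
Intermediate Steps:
c(M) = 7 + M (c(M) = 7 - (-1)*M = 7 + M)
E(J) = 11*J
(-30997 + E(-51)) + c(K*(4 + 6)) = (-30997 + 11*(-51)) + (7 + 0*(4 + 6)) = (-30997 - 561) + (7 + 0*10) = -31558 + (7 + 0) = -31558 + 7 = -31551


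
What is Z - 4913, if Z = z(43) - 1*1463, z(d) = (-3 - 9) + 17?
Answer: -6371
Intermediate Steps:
z(d) = 5 (z(d) = -12 + 17 = 5)
Z = -1458 (Z = 5 - 1*1463 = 5 - 1463 = -1458)
Z - 4913 = -1458 - 4913 = -6371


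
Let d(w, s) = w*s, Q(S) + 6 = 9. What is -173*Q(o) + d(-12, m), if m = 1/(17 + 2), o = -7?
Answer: -9873/19 ≈ -519.63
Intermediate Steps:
Q(S) = 3 (Q(S) = -6 + 9 = 3)
m = 1/19 ≈ 0.052632
d(w, s) = s*w
-173*Q(o) + d(-12, m) = -173*3 + (1/19)*(-12) = -519 - 12/19 = -9873/19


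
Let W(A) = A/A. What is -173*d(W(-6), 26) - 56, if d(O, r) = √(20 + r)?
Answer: -56 - 173*√46 ≈ -1229.3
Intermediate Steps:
W(A) = 1
-173*d(W(-6), 26) - 56 = -173*√(20 + 26) - 56 = -173*√46 - 56 = -56 - 173*√46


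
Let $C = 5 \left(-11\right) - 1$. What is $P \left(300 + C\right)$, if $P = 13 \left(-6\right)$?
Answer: $-19032$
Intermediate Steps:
$C = -56$ ($C = -55 - 1 = -56$)
$P = -78$
$P \left(300 + C\right) = - 78 \left(300 - 56\right) = \left(-78\right) 244 = -19032$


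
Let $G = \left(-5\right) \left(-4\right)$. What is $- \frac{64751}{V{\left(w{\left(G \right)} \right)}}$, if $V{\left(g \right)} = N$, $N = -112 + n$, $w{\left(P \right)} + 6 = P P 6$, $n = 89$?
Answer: $\frac{64751}{23} \approx 2815.3$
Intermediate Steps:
$G = 20$
$w{\left(P \right)} = -6 + 6 P^{2}$ ($w{\left(P \right)} = -6 + P P 6 = -6 + P^{2} \cdot 6 = -6 + 6 P^{2}$)
$N = -23$ ($N = -112 + 89 = -23$)
$V{\left(g \right)} = -23$
$- \frac{64751}{V{\left(w{\left(G \right)} \right)}} = - \frac{64751}{-23} = \left(-64751\right) \left(- \frac{1}{23}\right) = \frac{64751}{23}$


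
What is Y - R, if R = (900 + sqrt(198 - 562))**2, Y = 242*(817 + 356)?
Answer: -525770 - 3600*I*sqrt(91) ≈ -5.2577e+5 - 34342.0*I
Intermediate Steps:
Y = 283866 (Y = 242*1173 = 283866)
R = (900 + 2*I*sqrt(91))**2 (R = (900 + sqrt(-364))**2 = (900 + 2*I*sqrt(91))**2 ≈ 8.0964e+5 + 34342.0*I)
Y - R = 283866 - (809636 + 3600*I*sqrt(91)) = 283866 + (-809636 - 3600*I*sqrt(91)) = -525770 - 3600*I*sqrt(91)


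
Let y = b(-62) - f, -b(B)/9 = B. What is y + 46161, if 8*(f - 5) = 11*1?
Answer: 373701/8 ≈ 46713.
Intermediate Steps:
f = 51/8 (f = 5 + (11*1)/8 = 5 + (1/8)*11 = 5 + 11/8 = 51/8 ≈ 6.3750)
b(B) = -9*B
y = 4413/8 (y = -9*(-62) - 1*51/8 = 558 - 51/8 = 4413/8 ≈ 551.63)
y + 46161 = 4413/8 + 46161 = 373701/8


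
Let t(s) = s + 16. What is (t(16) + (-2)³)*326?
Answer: 7824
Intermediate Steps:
t(s) = 16 + s
(t(16) + (-2)³)*326 = ((16 + 16) + (-2)³)*326 = (32 - 8)*326 = 24*326 = 7824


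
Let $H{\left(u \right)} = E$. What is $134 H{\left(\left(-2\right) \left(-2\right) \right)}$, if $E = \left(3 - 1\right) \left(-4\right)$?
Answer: $-1072$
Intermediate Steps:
$E = -8$ ($E = 2 \left(-4\right) = -8$)
$H{\left(u \right)} = -8$
$134 H{\left(\left(-2\right) \left(-2\right) \right)} = 134 \left(-8\right) = -1072$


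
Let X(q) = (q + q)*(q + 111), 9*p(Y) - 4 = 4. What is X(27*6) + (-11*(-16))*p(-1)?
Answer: 797476/9 ≈ 88609.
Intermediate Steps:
p(Y) = 8/9 (p(Y) = 4/9 + (⅑)*4 = 4/9 + 4/9 = 8/9)
X(q) = 2*q*(111 + q) (X(q) = (2*q)*(111 + q) = 2*q*(111 + q))
X(27*6) + (-11*(-16))*p(-1) = 2*(27*6)*(111 + 27*6) - 11*(-16)*(8/9) = 2*162*(111 + 162) + 176*(8/9) = 2*162*273 + 1408/9 = 88452 + 1408/9 = 797476/9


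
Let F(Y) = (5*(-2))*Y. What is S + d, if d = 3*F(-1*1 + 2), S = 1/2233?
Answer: -66989/2233 ≈ -30.000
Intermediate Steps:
S = 1/2233 ≈ 0.00044783
F(Y) = -10*Y
d = -30 (d = 3*(-10*(-1*1 + 2)) = 3*(-10*(-1 + 2)) = 3*(-10*1) = 3*(-10) = -30)
S + d = 1/2233 - 30 = -66989/2233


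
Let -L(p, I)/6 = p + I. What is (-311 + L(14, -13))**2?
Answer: 100489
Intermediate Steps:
L(p, I) = -6*I - 6*p (L(p, I) = -6*(p + I) = -6*(I + p) = -6*I - 6*p)
(-311 + L(14, -13))**2 = (-311 + (-6*(-13) - 6*14))**2 = (-311 + (78 - 84))**2 = (-311 - 6)**2 = (-317)**2 = 100489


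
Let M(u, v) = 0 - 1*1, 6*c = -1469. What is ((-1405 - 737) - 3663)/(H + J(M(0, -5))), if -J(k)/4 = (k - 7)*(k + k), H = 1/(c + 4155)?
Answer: 136191105/1501498 ≈ 90.703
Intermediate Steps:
c = -1469/6 (c = (⅙)*(-1469) = -1469/6 ≈ -244.83)
M(u, v) = -1 (M(u, v) = 0 - 1 = -1)
H = 6/23461 (H = 1/(-1469/6 + 4155) = 1/(23461/6) = 6/23461 ≈ 0.00025574)
J(k) = -8*k*(-7 + k) (J(k) = -4*(k - 7)*(k + k) = -4*(-7 + k)*2*k = -8*k*(-7 + k))
((-1405 - 737) - 3663)/(H + J(M(0, -5))) = ((-1405 - 737) - 3663)/(6/23461 + 8*(-1)*(7 - 1*(-1))) = (-2142 - 3663)/(6/23461 + 8*(-1)*(7 + 1)) = -5805/(6/23461 + 8*(-1)*8) = -5805/(6/23461 - 64) = -5805/(-1501498/23461) = -5805*(-23461/1501498) = 136191105/1501498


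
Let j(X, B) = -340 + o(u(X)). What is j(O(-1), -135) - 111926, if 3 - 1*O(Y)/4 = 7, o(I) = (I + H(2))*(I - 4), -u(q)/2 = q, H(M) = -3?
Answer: -111454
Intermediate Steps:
u(q) = -2*q
o(I) = (-4 + I)*(-3 + I) (o(I) = (I - 3)*(I - 4) = (-3 + I)*(-4 + I) = (-4 + I)*(-3 + I))
O(Y) = -16 (O(Y) = 12 - 4*7 = 12 - 28 = -16)
j(X, B) = -328 + 4*X**2 + 14*X (j(X, B) = -340 + (12 + (-2*X)**2 - (-14)*X) = -340 + (12 + 4*X**2 + 14*X) = -328 + 4*X**2 + 14*X)
j(O(-1), -135) - 111926 = (-328 + 4*(-16)**2 + 14*(-16)) - 111926 = (-328 + 4*256 - 224) - 111926 = (-328 + 1024 - 224) - 111926 = 472 - 111926 = -111454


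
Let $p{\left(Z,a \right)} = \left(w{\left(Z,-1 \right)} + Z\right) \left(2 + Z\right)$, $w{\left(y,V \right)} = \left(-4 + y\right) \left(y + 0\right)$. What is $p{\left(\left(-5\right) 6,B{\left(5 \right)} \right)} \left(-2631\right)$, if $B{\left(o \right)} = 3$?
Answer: $72931320$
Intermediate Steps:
$w{\left(y,V \right)} = y \left(-4 + y\right)$ ($w{\left(y,V \right)} = \left(-4 + y\right) y = y \left(-4 + y\right)$)
$p{\left(Z,a \right)} = \left(2 + Z\right) \left(Z + Z \left(-4 + Z\right)\right)$ ($p{\left(Z,a \right)} = \left(Z \left(-4 + Z\right) + Z\right) \left(2 + Z\right) = \left(Z + Z \left(-4 + Z\right)\right) \left(2 + Z\right) = \left(2 + Z\right) \left(Z + Z \left(-4 + Z\right)\right)$)
$p{\left(\left(-5\right) 6,B{\left(5 \right)} \right)} \left(-2631\right) = \left(-5\right) 6 \left(-6 + \left(\left(-5\right) 6\right)^{2} - \left(-5\right) 6\right) \left(-2631\right) = - 30 \left(-6 + \left(-30\right)^{2} - -30\right) \left(-2631\right) = - 30 \left(-6 + 900 + 30\right) \left(-2631\right) = \left(-30\right) 924 \left(-2631\right) = \left(-27720\right) \left(-2631\right) = 72931320$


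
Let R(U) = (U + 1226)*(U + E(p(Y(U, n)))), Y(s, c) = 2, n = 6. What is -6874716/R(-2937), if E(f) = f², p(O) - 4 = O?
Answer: -2291572/1654537 ≈ -1.3850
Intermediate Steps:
p(O) = 4 + O
R(U) = (36 + U)*(1226 + U) (R(U) = (U + 1226)*(U + (4 + 2)²) = (1226 + U)*(U + 6²) = (1226 + U)*(U + 36) = (1226 + U)*(36 + U) = (36 + U)*(1226 + U))
-6874716/R(-2937) = -6874716/(44136 + (-2937)² + 1262*(-2937)) = -6874716/(44136 + 8625969 - 3706494) = -6874716/4963611 = -6874716*1/4963611 = -2291572/1654537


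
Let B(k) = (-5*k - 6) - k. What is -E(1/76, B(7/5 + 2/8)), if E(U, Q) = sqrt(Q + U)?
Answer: -I*sqrt(573515)/190 ≈ -3.9858*I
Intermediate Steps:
B(k) = -6 - 6*k (B(k) = (-6 - 5*k) - k = -6 - 6*k)
-E(1/76, B(7/5 + 2/8)) = -sqrt((-6 - 6*(7/5 + 2/8)) + 1/76) = -sqrt((-6 - 6*(7*(1/5) + 2*(1/8))) + 1/76) = -sqrt((-6 - 6*(7/5 + 1/4)) + 1/76) = -sqrt((-6 - 6*33/20) + 1/76) = -sqrt((-6 - 99/10) + 1/76) = -sqrt(-159/10 + 1/76) = -sqrt(-6037/380) = -I*sqrt(573515)/190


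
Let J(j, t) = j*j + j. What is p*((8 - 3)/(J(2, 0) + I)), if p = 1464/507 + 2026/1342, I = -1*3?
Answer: 831075/113399 ≈ 7.3288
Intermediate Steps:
J(j, t) = j + j² (J(j, t) = j² + j = j + j²)
I = -3
p = 498645/113399 (p = 1464*(1/507) + 2026*(1/1342) = 488/169 + 1013/671 = 498645/113399 ≈ 4.3973)
p*((8 - 3)/(J(2, 0) + I)) = 498645*((8 - 3)/(2*(1 + 2) - 3))/113399 = 498645*(5/(2*3 - 3))/113399 = 498645*(5/(6 - 3))/113399 = 498645*(5/3)/113399 = 498645*(5*(⅓))/113399 = (498645/113399)*(5/3) = 831075/113399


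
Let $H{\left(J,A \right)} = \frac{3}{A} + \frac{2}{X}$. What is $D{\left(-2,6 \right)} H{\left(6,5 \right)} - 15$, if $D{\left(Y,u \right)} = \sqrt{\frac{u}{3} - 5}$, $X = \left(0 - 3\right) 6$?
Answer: $-15 + \frac{22 i \sqrt{3}}{45} \approx -15.0 + 0.84678 i$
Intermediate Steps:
$X = -18$ ($X = \left(-3\right) 6 = -18$)
$H{\left(J,A \right)} = - \frac{1}{9} + \frac{3}{A}$ ($H{\left(J,A \right)} = \frac{3}{A} + \frac{2}{-18} = \frac{3}{A} + 2 \left(- \frac{1}{18}\right) = \frac{3}{A} - \frac{1}{9} = - \frac{1}{9} + \frac{3}{A}$)
$D{\left(Y,u \right)} = \sqrt{-5 + \frac{u}{3}}$ ($D{\left(Y,u \right)} = \sqrt{u \frac{1}{3} - 5} = \sqrt{\frac{u}{3} - 5} = \sqrt{-5 + \frac{u}{3}}$)
$D{\left(-2,6 \right)} H{\left(6,5 \right)} - 15 = \frac{\sqrt{-45 + 3 \cdot 6}}{3} \frac{27 - 5}{9 \cdot 5} - 15 = \frac{\sqrt{-45 + 18}}{3} \cdot \frac{1}{9} \cdot \frac{1}{5} \left(27 - 5\right) - 15 = \frac{\sqrt{-27}}{3} \cdot \frac{1}{9} \cdot \frac{1}{5} \cdot 22 - 15 = \frac{3 i \sqrt{3}}{3} \cdot \frac{22}{45} - 15 = i \sqrt{3} \cdot \frac{22}{45} - 15 = \frac{22 i \sqrt{3}}{45} - 15 = -15 + \frac{22 i \sqrt{3}}{45}$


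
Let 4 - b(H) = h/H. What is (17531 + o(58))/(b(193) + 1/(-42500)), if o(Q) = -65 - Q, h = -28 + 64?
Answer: 142789120000/31279807 ≈ 4564.9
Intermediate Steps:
h = 36
b(H) = 4 - 36/H
(17531 + o(58))/(b(193) + 1/(-42500)) = (17531 + (-65 - 1*58))/((4 - 36/193) + 1/(-42500)) = (17531 + (-65 - 58))/((4 - 36*1/193) - 1/42500) = (17531 - 123)/((4 - 36/193) - 1/42500) = 17408/(736/193 - 1/42500) = 17408/(31279807/8202500) = 17408*(8202500/31279807) = 142789120000/31279807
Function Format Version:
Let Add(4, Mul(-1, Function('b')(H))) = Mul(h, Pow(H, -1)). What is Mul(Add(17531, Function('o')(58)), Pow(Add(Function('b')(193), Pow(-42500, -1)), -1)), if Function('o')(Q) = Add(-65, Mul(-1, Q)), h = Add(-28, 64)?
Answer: Rational(142789120000, 31279807) ≈ 4564.9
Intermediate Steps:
h = 36
Function('b')(H) = Add(4, Mul(-36, Pow(H, -1))) (Function('b')(H) = Add(4, Mul(-1, Mul(36, Pow(H, -1)))) = Add(4, Mul(-36, Pow(H, -1))))
Mul(Add(17531, Function('o')(58)), Pow(Add(Function('b')(193), Pow(-42500, -1)), -1)) = Mul(Add(17531, Add(-65, Mul(-1, 58))), Pow(Add(Add(4, Mul(-36, Pow(193, -1))), Pow(-42500, -1)), -1)) = Mul(Add(17531, Add(-65, -58)), Pow(Add(Add(4, Mul(-36, Rational(1, 193))), Rational(-1, 42500)), -1)) = Mul(Add(17531, -123), Pow(Add(Add(4, Rational(-36, 193)), Rational(-1, 42500)), -1)) = Mul(17408, Pow(Add(Rational(736, 193), Rational(-1, 42500)), -1)) = Mul(17408, Pow(Rational(31279807, 8202500), -1)) = Mul(17408, Rational(8202500, 31279807)) = Rational(142789120000, 31279807)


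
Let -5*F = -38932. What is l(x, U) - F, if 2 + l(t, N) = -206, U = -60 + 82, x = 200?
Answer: -39972/5 ≈ -7994.4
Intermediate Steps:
U = 22
F = 38932/5 (F = -⅕*(-38932) = 38932/5 ≈ 7786.4)
l(t, N) = -208 (l(t, N) = -2 - 206 = -208)
l(x, U) - F = -208 - 1*38932/5 = -208 - 38932/5 = -39972/5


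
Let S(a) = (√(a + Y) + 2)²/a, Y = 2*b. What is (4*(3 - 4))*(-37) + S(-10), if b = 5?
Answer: 738/5 ≈ 147.60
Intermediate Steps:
Y = 10 (Y = 2*5 = 10)
S(a) = (2 + √(10 + a))²/a (S(a) = (√(a + 10) + 2)²/a = (√(10 + a) + 2)²/a = (2 + √(10 + a))²/a)
(4*(3 - 4))*(-37) + S(-10) = (4*(3 - 4))*(-37) + (2 + √(10 - 10))²/(-10) = (4*(-1))*(-37) - (2 + √0)²/10 = -4*(-37) - (2 + 0)²/10 = 148 - ⅒*2² = 148 - ⅒*4 = 148 - ⅖ = 738/5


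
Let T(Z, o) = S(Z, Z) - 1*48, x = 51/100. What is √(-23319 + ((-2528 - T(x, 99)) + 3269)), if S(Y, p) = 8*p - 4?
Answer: 2*I*√140813/5 ≈ 150.1*I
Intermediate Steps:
S(Y, p) = -4 + 8*p
x = 51/100 (x = 51*(1/100) = 51/100 ≈ 0.51000)
T(Z, o) = -52 + 8*Z (T(Z, o) = (-4 + 8*Z) - 1*48 = (-4 + 8*Z) - 48 = -52 + 8*Z)
√(-23319 + ((-2528 - T(x, 99)) + 3269)) = √(-23319 + ((-2528 - (-52 + 8*(51/100))) + 3269)) = √(-23319 + ((-2528 - (-52 + 102/25)) + 3269)) = √(-23319 + ((-2528 - 1*(-1198/25)) + 3269)) = √(-23319 + ((-2528 + 1198/25) + 3269)) = √(-23319 + (-62002/25 + 3269)) = √(-23319 + 19723/25) = √(-563252/25) = 2*I*√140813/5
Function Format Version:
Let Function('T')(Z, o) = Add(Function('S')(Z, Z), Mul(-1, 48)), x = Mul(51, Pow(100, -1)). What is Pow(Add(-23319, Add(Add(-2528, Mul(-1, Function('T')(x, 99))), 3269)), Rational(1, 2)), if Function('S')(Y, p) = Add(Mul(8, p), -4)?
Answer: Mul(Rational(2, 5), I, Pow(140813, Rational(1, 2))) ≈ Mul(150.10, I)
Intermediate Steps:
Function('S')(Y, p) = Add(-4, Mul(8, p))
x = Rational(51, 100) (x = Mul(51, Rational(1, 100)) = Rational(51, 100) ≈ 0.51000)
Function('T')(Z, o) = Add(-52, Mul(8, Z)) (Function('T')(Z, o) = Add(Add(-4, Mul(8, Z)), Mul(-1, 48)) = Add(Add(-4, Mul(8, Z)), -48) = Add(-52, Mul(8, Z)))
Pow(Add(-23319, Add(Add(-2528, Mul(-1, Function('T')(x, 99))), 3269)), Rational(1, 2)) = Pow(Add(-23319, Add(Add(-2528, Mul(-1, Add(-52, Mul(8, Rational(51, 100))))), 3269)), Rational(1, 2)) = Pow(Add(-23319, Add(Add(-2528, Mul(-1, Add(-52, Rational(102, 25)))), 3269)), Rational(1, 2)) = Pow(Add(-23319, Add(Add(-2528, Mul(-1, Rational(-1198, 25))), 3269)), Rational(1, 2)) = Pow(Add(-23319, Add(Add(-2528, Rational(1198, 25)), 3269)), Rational(1, 2)) = Pow(Add(-23319, Add(Rational(-62002, 25), 3269)), Rational(1, 2)) = Pow(Add(-23319, Rational(19723, 25)), Rational(1, 2)) = Pow(Rational(-563252, 25), Rational(1, 2)) = Mul(Rational(2, 5), I, Pow(140813, Rational(1, 2)))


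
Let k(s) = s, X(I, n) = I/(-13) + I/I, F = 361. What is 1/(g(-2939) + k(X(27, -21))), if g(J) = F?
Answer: 13/4679 ≈ 0.0027784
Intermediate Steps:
X(I, n) = 1 - I/13 (X(I, n) = I*(-1/13) + 1 = -I/13 + 1 = 1 - I/13)
g(J) = 361
1/(g(-2939) + k(X(27, -21))) = 1/(361 + (1 - 1/13*27)) = 1/(361 + (1 - 27/13)) = 1/(361 - 14/13) = 1/(4679/13) = 13/4679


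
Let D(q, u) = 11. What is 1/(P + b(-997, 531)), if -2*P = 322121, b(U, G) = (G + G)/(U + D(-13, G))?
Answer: -986/158806715 ≈ -6.2088e-6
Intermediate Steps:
b(U, G) = 2*G/(11 + U) (b(U, G) = (G + G)/(U + 11) = (2*G)/(11 + U) = 2*G/(11 + U))
P = -322121/2 (P = -½*322121 = -322121/2 ≈ -1.6106e+5)
1/(P + b(-997, 531)) = 1/(-322121/2 + 2*531/(11 - 997)) = 1/(-322121/2 + 2*531/(-986)) = 1/(-322121/2 + 2*531*(-1/986)) = 1/(-322121/2 - 531/493) = 1/(-158806715/986) = -986/158806715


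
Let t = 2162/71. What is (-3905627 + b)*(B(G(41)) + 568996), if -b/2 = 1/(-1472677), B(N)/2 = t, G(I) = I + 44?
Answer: -232387258210713370080/104560067 ≈ -2.2225e+12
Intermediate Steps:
G(I) = 44 + I
t = 2162/71 (t = 2162*(1/71) = 2162/71 ≈ 30.451)
B(N) = 4324/71 (B(N) = 2*(2162/71) = 4324/71)
b = 2/1472677 (b = -2/(-1472677) = -2*(-1/1472677) = 2/1472677 ≈ 1.3581e-6)
(-3905627 + b)*(B(G(41)) + 568996) = (-3905627 + 2/1472677)*(4324/71 + 568996) = -5751727053477/1472677*40403040/71 = -232387258210713370080/104560067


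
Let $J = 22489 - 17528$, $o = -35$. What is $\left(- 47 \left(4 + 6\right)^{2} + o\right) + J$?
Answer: $226$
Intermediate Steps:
$J = 4961$
$\left(- 47 \left(4 + 6\right)^{2} + o\right) + J = \left(- 47 \left(4 + 6\right)^{2} - 35\right) + 4961 = \left(- 47 \cdot 10^{2} - 35\right) + 4961 = \left(\left(-47\right) 100 - 35\right) + 4961 = \left(-4700 - 35\right) + 4961 = -4735 + 4961 = 226$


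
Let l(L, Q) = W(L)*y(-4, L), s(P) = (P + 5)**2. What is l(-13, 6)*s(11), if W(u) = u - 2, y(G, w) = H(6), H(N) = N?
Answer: -23040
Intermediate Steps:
y(G, w) = 6
s(P) = (5 + P)**2
W(u) = -2 + u
l(L, Q) = -12 + 6*L (l(L, Q) = (-2 + L)*6 = -12 + 6*L)
l(-13, 6)*s(11) = (-12 + 6*(-13))*(5 + 11)**2 = (-12 - 78)*16**2 = -90*256 = -23040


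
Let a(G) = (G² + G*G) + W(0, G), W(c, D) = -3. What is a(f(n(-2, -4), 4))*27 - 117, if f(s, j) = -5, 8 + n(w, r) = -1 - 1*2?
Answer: 1152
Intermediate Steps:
n(w, r) = -11 (n(w, r) = -8 + (-1 - 1*2) = -8 + (-1 - 2) = -8 - 3 = -11)
a(G) = -3 + 2*G² (a(G) = (G² + G*G) - 3 = (G² + G²) - 3 = 2*G² - 3 = -3 + 2*G²)
a(f(n(-2, -4), 4))*27 - 117 = (-3 + 2*(-5)²)*27 - 117 = (-3 + 2*25)*27 - 117 = (-3 + 50)*27 - 117 = 47*27 - 117 = 1269 - 117 = 1152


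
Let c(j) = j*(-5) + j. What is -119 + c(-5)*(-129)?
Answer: -2699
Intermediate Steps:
c(j) = -4*j (c(j) = -5*j + j = -4*j)
-119 + c(-5)*(-129) = -119 - 4*(-5)*(-129) = -119 + 20*(-129) = -119 - 2580 = -2699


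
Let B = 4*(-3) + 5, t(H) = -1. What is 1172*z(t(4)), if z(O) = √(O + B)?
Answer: 2344*I*√2 ≈ 3314.9*I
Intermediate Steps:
B = -7 (B = -12 + 5 = -7)
z(O) = √(-7 + O) (z(O) = √(O - 7) = √(-7 + O))
1172*z(t(4)) = 1172*√(-7 - 1) = 1172*√(-8) = 1172*(2*I*√2) = 2344*I*√2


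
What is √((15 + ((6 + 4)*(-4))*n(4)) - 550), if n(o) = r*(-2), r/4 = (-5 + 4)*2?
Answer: 5*I*√47 ≈ 34.278*I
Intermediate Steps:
r = -8 (r = 4*((-5 + 4)*2) = 4*(-1*2) = 4*(-2) = -8)
n(o) = 16 (n(o) = -8*(-2) = 16)
√((15 + ((6 + 4)*(-4))*n(4)) - 550) = √((15 + ((6 + 4)*(-4))*16) - 550) = √((15 + (10*(-4))*16) - 550) = √((15 - 40*16) - 550) = √((15 - 640) - 550) = √(-625 - 550) = √(-1175) = 5*I*√47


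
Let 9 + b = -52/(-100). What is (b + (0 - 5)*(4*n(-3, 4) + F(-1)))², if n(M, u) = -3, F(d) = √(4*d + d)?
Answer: 1580819/625 - 2576*I*√5/5 ≈ 2529.3 - 1152.0*I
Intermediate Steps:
F(d) = √5*√d (F(d) = √(5*d) = √5*√d)
b = -212/25 (b = -9 - 52/(-100) = -9 - 52*(-1/100) = -9 + 13/25 = -212/25 ≈ -8.4800)
(b + (0 - 5)*(4*n(-3, 4) + F(-1)))² = (-212/25 + (0 - 5)*(4*(-3) + √5*√(-1)))² = (-212/25 - 5*(-12 + √5*I))² = (-212/25 - 5*(-12 + I*√5))² = (-212/25 + (60 - 5*I*√5))² = (1288/25 - 5*I*√5)²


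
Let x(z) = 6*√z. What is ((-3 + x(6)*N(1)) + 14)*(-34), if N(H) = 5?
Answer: -374 - 1020*√6 ≈ -2872.5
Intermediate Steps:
((-3 + x(6)*N(1)) + 14)*(-34) = ((-3 + (6*√6)*5) + 14)*(-34) = ((-3 + 30*√6) + 14)*(-34) = (11 + 30*√6)*(-34) = -374 - 1020*√6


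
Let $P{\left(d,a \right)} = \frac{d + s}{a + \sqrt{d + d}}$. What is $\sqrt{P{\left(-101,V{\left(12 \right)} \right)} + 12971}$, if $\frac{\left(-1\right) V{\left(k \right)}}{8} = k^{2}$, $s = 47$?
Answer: $\sqrt{\frac{-14942646 + 12971 i \sqrt{202}}{-1152 + i \sqrt{202}}} \approx 113.89 + 2.0 \cdot 10^{-6} i$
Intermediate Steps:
$V{\left(k \right)} = - 8 k^{2}$
$P{\left(d,a \right)} = \frac{47 + d}{a + \sqrt{2} \sqrt{d}}$ ($P{\left(d,a \right)} = \frac{d + 47}{a + \sqrt{d + d}} = \frac{47 + d}{a + \sqrt{2 d}} = \frac{47 + d}{a + \sqrt{2} \sqrt{d}}$)
$\sqrt{P{\left(-101,V{\left(12 \right)} \right)} + 12971} = \sqrt{\frac{47 - 101}{- 8 \cdot 12^{2} + \sqrt{2} \sqrt{-101}} + 12971} = \sqrt{\frac{1}{\left(-8\right) 144 + \sqrt{2} i \sqrt{101}} \left(-54\right) + 12971} = \sqrt{\frac{1}{-1152 + i \sqrt{202}} \left(-54\right) + 12971} = \sqrt{- \frac{54}{-1152 + i \sqrt{202}} + 12971} = \sqrt{12971 - \frac{54}{-1152 + i \sqrt{202}}}$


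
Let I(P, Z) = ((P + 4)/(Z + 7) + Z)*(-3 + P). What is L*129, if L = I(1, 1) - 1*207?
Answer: -108489/4 ≈ -27122.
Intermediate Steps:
I(P, Z) = (-3 + P)*(Z + (4 + P)/(7 + Z)) (I(P, Z) = ((4 + P)/(7 + Z) + Z)*(-3 + P) = (Z + (4 + P)/(7 + Z))*(-3 + P) = (-3 + P)*(Z + (4 + P)/(7 + Z)))
L = -841/4 (L = (-12 + 1 + 1**2 - 21*1 - 3*1**2 + 1*1**2 + 7*1*1)/(7 + 1) - 1*207 = (-12 + 1 + 1 - 21 - 3*1 + 1*1 + 7)/8 - 207 = (-12 + 1 + 1 - 21 - 3 + 1 + 7)/8 - 207 = (1/8)*(-26) - 207 = -13/4 - 207 = -841/4 ≈ -210.25)
L*129 = -841/4*129 = -108489/4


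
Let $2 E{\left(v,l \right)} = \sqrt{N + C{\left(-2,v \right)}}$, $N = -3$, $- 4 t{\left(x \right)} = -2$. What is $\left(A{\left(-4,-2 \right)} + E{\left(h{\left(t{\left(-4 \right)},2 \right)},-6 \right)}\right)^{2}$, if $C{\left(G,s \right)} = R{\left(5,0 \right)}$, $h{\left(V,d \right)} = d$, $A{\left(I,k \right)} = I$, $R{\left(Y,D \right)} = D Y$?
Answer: $\frac{\left(8 - i \sqrt{3}\right)^{2}}{4} \approx 15.25 - 6.9282 i$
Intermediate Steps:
$t{\left(x \right)} = \frac{1}{2}$ ($t{\left(x \right)} = \left(- \frac{1}{4}\right) \left(-2\right) = \frac{1}{2}$)
$C{\left(G,s \right)} = 0$ ($C{\left(G,s \right)} = 0 \cdot 5 = 0$)
$E{\left(v,l \right)} = \frac{i \sqrt{3}}{2}$ ($E{\left(v,l \right)} = \frac{\sqrt{-3 + 0}}{2} = \frac{\sqrt{-3}}{2} = \frac{i \sqrt{3}}{2}$)
$\left(A{\left(-4,-2 \right)} + E{\left(h{\left(t{\left(-4 \right)},2 \right)},-6 \right)}\right)^{2} = \left(-4 + \frac{i \sqrt{3}}{2}\right)^{2}$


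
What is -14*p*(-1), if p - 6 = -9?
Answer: -42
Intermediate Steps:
p = -3 (p = 6 - 9 = -3)
-14*p*(-1) = -14*(-3)*(-1) = 42*(-1) = -42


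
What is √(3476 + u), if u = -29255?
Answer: I*√25779 ≈ 160.56*I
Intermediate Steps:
√(3476 + u) = √(3476 - 29255) = √(-25779) = I*√25779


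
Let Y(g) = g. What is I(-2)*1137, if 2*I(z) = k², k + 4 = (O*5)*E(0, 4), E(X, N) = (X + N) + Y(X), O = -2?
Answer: 1100616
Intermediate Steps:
E(X, N) = N + 2*X (E(X, N) = (X + N) + X = (N + X) + X = N + 2*X)
k = -44 (k = -4 + (-2*5)*(4 + 2*0) = -4 - 10*(4 + 0) = -4 - 10*4 = -4 - 40 = -44)
I(z) = 968 (I(z) = (½)*(-44)² = (½)*1936 = 968)
I(-2)*1137 = 968*1137 = 1100616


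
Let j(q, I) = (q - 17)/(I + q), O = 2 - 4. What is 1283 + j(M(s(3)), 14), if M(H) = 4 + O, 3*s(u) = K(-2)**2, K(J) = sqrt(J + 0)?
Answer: 20513/16 ≈ 1282.1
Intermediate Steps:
K(J) = sqrt(J)
O = -2
s(u) = -2/3 (s(u) = (sqrt(-2))**2/3 = (I*sqrt(2))**2/3 = (1/3)*(-2) = -2/3)
M(H) = 2 (M(H) = 4 - 2 = 2)
j(q, I) = (-17 + q)/(I + q)
1283 + j(M(s(3)), 14) = 1283 + (-17 + 2)/(14 + 2) = 1283 - 15/16 = 20513/16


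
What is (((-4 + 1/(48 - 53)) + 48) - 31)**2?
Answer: 4096/25 ≈ 163.84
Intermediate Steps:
(((-4 + 1/(48 - 53)) + 48) - 31)**2 = (((-4 + 1/(-5)) + 48) - 31)**2 = (((-4 - 1/5) + 48) - 31)**2 = ((-21/5 + 48) - 31)**2 = (219/5 - 31)**2 = (64/5)**2 = 4096/25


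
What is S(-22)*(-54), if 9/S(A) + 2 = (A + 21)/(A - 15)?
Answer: 17982/73 ≈ 246.33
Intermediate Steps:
S(A) = 9/(-2 + (21 + A)/(-15 + A)) (S(A) = 9/(-2 + (A + 21)/(A - 15)) = 9/(-2 + (21 + A)/(-15 + A)))
S(-22)*(-54) = (9*(15 - 1*(-22))/(-51 - 22))*(-54) = (9*(15 + 22)/(-73))*(-54) = (9*(-1/73)*37)*(-54) = -333/73*(-54) = 17982/73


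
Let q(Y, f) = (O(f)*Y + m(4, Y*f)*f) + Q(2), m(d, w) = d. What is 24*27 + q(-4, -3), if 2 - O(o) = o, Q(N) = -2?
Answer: 614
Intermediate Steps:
O(o) = 2 - o
q(Y, f) = -2 + 4*f + Y*(2 - f) (q(Y, f) = ((2 - f)*Y + 4*f) - 2 = (Y*(2 - f) + 4*f) - 2 = (4*f + Y*(2 - f)) - 2 = -2 + 4*f + Y*(2 - f))
24*27 + q(-4, -3) = 24*27 + (-2 + 4*(-3) - 1*(-4)*(-2 - 3)) = 648 + (-2 - 12 - 1*(-4)*(-5)) = 648 + (-2 - 12 - 20) = 648 - 34 = 614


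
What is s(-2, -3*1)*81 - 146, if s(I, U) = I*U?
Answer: 340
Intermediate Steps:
s(-2, -3*1)*81 - 146 = -(-6)*81 - 146 = -2*(-3)*81 - 146 = 6*81 - 146 = 486 - 146 = 340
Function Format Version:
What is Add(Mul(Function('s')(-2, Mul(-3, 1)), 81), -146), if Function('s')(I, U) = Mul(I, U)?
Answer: 340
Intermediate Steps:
Add(Mul(Function('s')(-2, Mul(-3, 1)), 81), -146) = Add(Mul(Mul(-2, Mul(-3, 1)), 81), -146) = Add(Mul(Mul(-2, -3), 81), -146) = Add(Mul(6, 81), -146) = Add(486, -146) = 340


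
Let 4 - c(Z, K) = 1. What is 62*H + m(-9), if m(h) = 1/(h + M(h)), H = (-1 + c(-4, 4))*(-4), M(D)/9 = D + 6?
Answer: -17857/36 ≈ -496.03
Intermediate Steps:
c(Z, K) = 3 (c(Z, K) = 4 - 1*1 = 4 - 1 = 3)
M(D) = 54 + 9*D (M(D) = 9*(D + 6) = 9*(6 + D) = 54 + 9*D)
H = -8 (H = (-1 + 3)*(-4) = 2*(-4) = -8)
m(h) = 1/(54 + 10*h) (m(h) = 1/(h + (54 + 9*h)) = 1/(54 + 10*h))
62*H + m(-9) = 62*(-8) + 1/(2*(27 + 5*(-9))) = -496 + 1/(2*(27 - 45)) = -496 + (½)/(-18) = -496 + (½)*(-1/18) = -496 - 1/36 = -17857/36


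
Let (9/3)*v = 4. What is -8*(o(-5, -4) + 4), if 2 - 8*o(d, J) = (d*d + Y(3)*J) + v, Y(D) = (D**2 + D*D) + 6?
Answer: -311/3 ≈ -103.67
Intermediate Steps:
v = 4/3 (v = (1/3)*4 = 4/3 ≈ 1.3333)
Y(D) = 6 + 2*D**2 (Y(D) = (D**2 + D**2) + 6 = 2*D**2 + 6 = 6 + 2*D**2)
o(d, J) = 1/12 - 3*J - d**2/8 (o(d, J) = 1/4 - ((d*d + (6 + 2*3**2)*J) + 4/3)/8 = 1/4 - ((d**2 + (6 + 2*9)*J) + 4/3)/8 = 1/4 - ((d**2 + (6 + 18)*J) + 4/3)/8 = 1/4 - ((d**2 + 24*J) + 4/3)/8 = 1/4 - (4/3 + d**2 + 24*J)/8 = 1/4 + (-1/6 - 3*J - d**2/8) = 1/12 - 3*J - d**2/8)
-8*(o(-5, -4) + 4) = -8*((1/12 - 3*(-4) - 1/8*(-5)**2) + 4) = -8*((1/12 + 12 - 1/8*25) + 4) = -8*((1/12 + 12 - 25/8) + 4) = -8*(215/24 + 4) = -8*311/24 = -311/3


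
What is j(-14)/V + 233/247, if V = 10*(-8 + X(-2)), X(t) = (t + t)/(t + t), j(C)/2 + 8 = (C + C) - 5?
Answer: 18282/8645 ≈ 2.1147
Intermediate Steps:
j(C) = -26 + 4*C (j(C) = -16 + 2*((C + C) - 5) = -16 + 2*(2*C - 5) = -16 + 2*(-5 + 2*C) = -16 + (-10 + 4*C) = -26 + 4*C)
X(t) = 1 (X(t) = (2*t)/((2*t)) = (2*t)*(1/(2*t)) = 1)
V = -70 (V = 10*(-8 + 1) = 10*(-7) = -70)
j(-14)/V + 233/247 = (-26 + 4*(-14))/(-70) + 233/247 = (-26 - 56)*(-1/70) + 233*(1/247) = -82*(-1/70) + 233/247 = 41/35 + 233/247 = 18282/8645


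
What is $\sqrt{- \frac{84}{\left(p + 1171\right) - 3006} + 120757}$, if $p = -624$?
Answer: $\frac{\sqrt{730179264073}}{2459} \approx 347.5$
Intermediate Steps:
$\sqrt{- \frac{84}{\left(p + 1171\right) - 3006} + 120757} = \sqrt{- \frac{84}{\left(-624 + 1171\right) - 3006} + 120757} = \sqrt{- \frac{84}{547 - 3006} + 120757} = \sqrt{- \frac{84}{-2459} + 120757} = \sqrt{\left(-84\right) \left(- \frac{1}{2459}\right) + 120757} = \sqrt{\frac{84}{2459} + 120757} = \sqrt{\frac{296941547}{2459}} = \frac{\sqrt{730179264073}}{2459}$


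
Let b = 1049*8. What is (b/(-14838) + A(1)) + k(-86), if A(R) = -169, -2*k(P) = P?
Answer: -938990/7419 ≈ -126.57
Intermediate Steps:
k(P) = -P/2
b = 8392
(b/(-14838) + A(1)) + k(-86) = (8392/(-14838) - 169) - ½*(-86) = (8392*(-1/14838) - 169) + 43 = (-4196/7419 - 169) + 43 = -1258007/7419 + 43 = -938990/7419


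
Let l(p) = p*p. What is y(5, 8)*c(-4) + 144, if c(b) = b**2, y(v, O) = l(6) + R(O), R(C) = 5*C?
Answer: 1360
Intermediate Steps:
l(p) = p**2
y(v, O) = 36 + 5*O (y(v, O) = 6**2 + 5*O = 36 + 5*O)
y(5, 8)*c(-4) + 144 = (36 + 5*8)*(-4)**2 + 144 = (36 + 40)*16 + 144 = 76*16 + 144 = 1216 + 144 = 1360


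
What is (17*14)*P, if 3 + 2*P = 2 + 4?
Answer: 357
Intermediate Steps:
P = 3/2 (P = -3/2 + (2 + 4)/2 = -3/2 + (1/2)*6 = -3/2 + 3 = 3/2 ≈ 1.5000)
(17*14)*P = (17*14)*(3/2) = 238*(3/2) = 357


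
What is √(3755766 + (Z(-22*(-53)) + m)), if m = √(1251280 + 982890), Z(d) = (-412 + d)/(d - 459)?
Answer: √(1877316412412 + 499849*√2234170)/707 ≈ 1938.4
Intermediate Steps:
Z(d) = (-412 + d)/(-459 + d)
m = √2234170 ≈ 1494.7
√(3755766 + (Z(-22*(-53)) + m)) = √(3755766 + ((-412 - 22*(-53))/(-459 - 22*(-53)) + √2234170)) = √(3755766 + ((-412 + 1166)/(-459 + 1166) + √2234170)) = √(3755766 + (754/707 + √2234170)) = √(2655327316/707 + √2234170)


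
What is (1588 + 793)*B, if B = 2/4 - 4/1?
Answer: -16667/2 ≈ -8333.5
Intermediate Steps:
B = -7/2 (B = 2*(¼) - 4*1 = ½ - 4 = -7/2 ≈ -3.5000)
(1588 + 793)*B = (1588 + 793)*(-7/2) = 2381*(-7/2) = -16667/2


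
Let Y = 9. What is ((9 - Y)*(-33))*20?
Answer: 0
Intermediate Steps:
((9 - Y)*(-33))*20 = ((9 - 1*9)*(-33))*20 = ((9 - 9)*(-33))*20 = (0*(-33))*20 = 0*20 = 0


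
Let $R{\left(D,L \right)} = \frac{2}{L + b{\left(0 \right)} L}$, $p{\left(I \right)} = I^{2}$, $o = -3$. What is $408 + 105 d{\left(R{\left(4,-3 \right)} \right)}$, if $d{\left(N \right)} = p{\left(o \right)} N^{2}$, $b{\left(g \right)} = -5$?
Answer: $\frac{1737}{4} \approx 434.25$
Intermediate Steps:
$R{\left(D,L \right)} = - \frac{1}{2 L}$ ($R{\left(D,L \right)} = \frac{2}{L - 5 L} = \frac{2}{\left(-4\right) L} = 2 \left(- \frac{1}{4 L}\right) = - \frac{1}{2 L}$)
$d{\left(N \right)} = 9 N^{2}$ ($d{\left(N \right)} = \left(-3\right)^{2} N^{2} = 9 N^{2}$)
$408 + 105 d{\left(R{\left(4,-3 \right)} \right)} = 408 + 105 \cdot 9 \left(- \frac{1}{2 \left(-3\right)}\right)^{2} = 408 + 105 \cdot 9 \left(\left(- \frac{1}{2}\right) \left(- \frac{1}{3}\right)\right)^{2} = 408 + 105 \cdot \frac{9}{36} = 408 + 105 \cdot 9 \cdot \frac{1}{36} = 408 + 105 \cdot \frac{1}{4} = 408 + \frac{105}{4} = \frac{1737}{4}$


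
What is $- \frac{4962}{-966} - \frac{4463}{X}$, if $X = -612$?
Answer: $\frac{1224667}{98532} \approx 12.429$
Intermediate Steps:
$- \frac{4962}{-966} - \frac{4463}{X} = - \frac{4962}{-966} - \frac{4463}{-612} = \left(-4962\right) \left(- \frac{1}{966}\right) - - \frac{4463}{612} = \frac{827}{161} + \frac{4463}{612} = \frac{1224667}{98532}$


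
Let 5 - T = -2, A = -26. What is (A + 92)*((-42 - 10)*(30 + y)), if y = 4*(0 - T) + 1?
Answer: -10296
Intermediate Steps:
T = 7 (T = 5 - 1*(-2) = 5 + 2 = 7)
y = -27 (y = 4*(0 - 1*7) + 1 = 4*(0 - 7) + 1 = 4*(-7) + 1 = -28 + 1 = -27)
(A + 92)*((-42 - 10)*(30 + y)) = (-26 + 92)*((-42 - 10)*(30 - 27)) = 66*(-52*3) = 66*(-156) = -10296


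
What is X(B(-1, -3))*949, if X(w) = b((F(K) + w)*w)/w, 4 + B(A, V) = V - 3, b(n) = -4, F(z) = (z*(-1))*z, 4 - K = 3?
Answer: 1898/5 ≈ 379.60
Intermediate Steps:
K = 1 (K = 4 - 1*3 = 4 - 3 = 1)
F(z) = -z² (F(z) = (-z)*z = -z²)
B(A, V) = -7 + V (B(A, V) = -4 + (V - 3) = -4 + (-3 + V) = -7 + V)
X(w) = -4/w
X(B(-1, -3))*949 = -4/(-7 - 3)*949 = -4/(-10)*949 = -4*(-⅒)*949 = (⅖)*949 = 1898/5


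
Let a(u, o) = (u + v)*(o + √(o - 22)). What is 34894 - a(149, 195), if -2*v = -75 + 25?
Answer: 964 - 174*√173 ≈ -1324.6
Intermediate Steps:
v = 25 (v = -(-75 + 25)/2 = -½*(-50) = 25)
a(u, o) = (25 + u)*(o + √(-22 + o)) (a(u, o) = (u + 25)*(o + √(o - 22)) = (25 + u)*(o + √(-22 + o)))
34894 - a(149, 195) = 34894 - (25*195 + 25*√(-22 + 195) + 195*149 + 149*√(-22 + 195)) = 34894 - (4875 + 25*√173 + 29055 + 149*√173) = 34894 - (33930 + 174*√173) = 34894 + (-33930 - 174*√173) = 964 - 174*√173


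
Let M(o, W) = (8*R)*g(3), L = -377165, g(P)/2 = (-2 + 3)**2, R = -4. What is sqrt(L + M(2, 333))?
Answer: I*sqrt(377229) ≈ 614.19*I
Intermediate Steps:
g(P) = 2 (g(P) = 2*(-2 + 3)**2 = 2*1**2 = 2*1 = 2)
M(o, W) = -64 (M(o, W) = (8*(-4))*2 = -32*2 = -64)
sqrt(L + M(2, 333)) = sqrt(-377165 - 64) = sqrt(-377229) = I*sqrt(377229)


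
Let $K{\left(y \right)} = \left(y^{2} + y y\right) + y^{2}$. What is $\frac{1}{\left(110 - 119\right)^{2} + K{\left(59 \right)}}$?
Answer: $\frac{1}{10524} \approx 9.5021 \cdot 10^{-5}$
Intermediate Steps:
$K{\left(y \right)} = 3 y^{2}$ ($K{\left(y \right)} = \left(y^{2} + y^{2}\right) + y^{2} = 2 y^{2} + y^{2} = 3 y^{2}$)
$\frac{1}{\left(110 - 119\right)^{2} + K{\left(59 \right)}} = \frac{1}{\left(110 - 119\right)^{2} + 3 \cdot 59^{2}} = \frac{1}{\left(-9\right)^{2} + 3 \cdot 3481} = \frac{1}{81 + 10443} = \frac{1}{10524}$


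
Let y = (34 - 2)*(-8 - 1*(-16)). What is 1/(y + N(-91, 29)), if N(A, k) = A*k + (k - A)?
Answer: -1/2263 ≈ -0.00044189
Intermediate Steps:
N(A, k) = k - A + A*k
y = 256 (y = 32*(-8 + 16) = 32*8 = 256)
1/(y + N(-91, 29)) = 1/(256 + (29 - 1*(-91) - 91*29)) = 1/(256 + (29 + 91 - 2639)) = 1/(256 - 2519) = 1/(-2263) = -1/2263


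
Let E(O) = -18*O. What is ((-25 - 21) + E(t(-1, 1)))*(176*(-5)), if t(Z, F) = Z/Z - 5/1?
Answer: -22880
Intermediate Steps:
t(Z, F) = -4 (t(Z, F) = 1 - 5*1 = 1 - 5 = -4)
((-25 - 21) + E(t(-1, 1)))*(176*(-5)) = ((-25 - 21) - 18*(-4))*(176*(-5)) = (-46 + 72)*(-880) = 26*(-880) = -22880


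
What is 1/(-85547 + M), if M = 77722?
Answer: -1/7825 ≈ -0.00012780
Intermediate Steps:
1/(-85547 + M) = 1/(-85547 + 77722) = 1/(-7825) = -1/7825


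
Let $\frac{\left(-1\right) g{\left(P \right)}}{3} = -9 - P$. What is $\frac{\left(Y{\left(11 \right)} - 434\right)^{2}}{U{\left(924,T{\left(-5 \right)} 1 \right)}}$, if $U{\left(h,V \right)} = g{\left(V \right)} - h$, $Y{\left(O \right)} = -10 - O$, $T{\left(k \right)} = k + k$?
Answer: $- \frac{207025}{927} \approx -223.33$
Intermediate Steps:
$T{\left(k \right)} = 2 k$
$g{\left(P \right)} = 27 + 3 P$ ($g{\left(P \right)} = - 3 \left(-9 - P\right) = 27 + 3 P$)
$U{\left(h,V \right)} = 27 - h + 3 V$ ($U{\left(h,V \right)} = \left(27 + 3 V\right) - h = 27 - h + 3 V$)
$\frac{\left(Y{\left(11 \right)} - 434\right)^{2}}{U{\left(924,T{\left(-5 \right)} 1 \right)}} = \frac{\left(\left(-10 - 11\right) - 434\right)^{2}}{27 - 924 + 3 \cdot 2 \left(-5\right) 1} = \frac{\left(\left(-10 - 11\right) - 434\right)^{2}}{27 - 924 + 3 \left(\left(-10\right) 1\right)} = \frac{\left(-21 - 434\right)^{2}}{27 - 924 + 3 \left(-10\right)} = \frac{\left(-455\right)^{2}}{27 - 924 - 30} = \frac{207025}{-927} = 207025 \left(- \frac{1}{927}\right) = - \frac{207025}{927}$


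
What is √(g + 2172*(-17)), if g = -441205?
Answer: I*√478129 ≈ 691.47*I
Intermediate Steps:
√(g + 2172*(-17)) = √(-441205 + 2172*(-17)) = √(-441205 - 36924) = √(-478129) = I*√478129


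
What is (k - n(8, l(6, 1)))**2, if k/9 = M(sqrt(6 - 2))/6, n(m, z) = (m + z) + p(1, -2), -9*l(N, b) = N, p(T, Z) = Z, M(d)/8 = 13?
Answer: 204304/9 ≈ 22700.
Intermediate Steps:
M(d) = 104 (M(d) = 8*13 = 104)
l(N, b) = -N/9
n(m, z) = -2 + m + z (n(m, z) = (m + z) - 2 = -2 + m + z)
k = 156 (k = 9*(104/6) = 9*(104*(1/6)) = 9*(52/3) = 156)
(k - n(8, l(6, 1)))**2 = (156 - (-2 + 8 - 1/9*6))**2 = (156 - (-2 + 8 - 2/3))**2 = (156 - 1*16/3)**2 = (156 - 16/3)**2 = (452/3)**2 = 204304/9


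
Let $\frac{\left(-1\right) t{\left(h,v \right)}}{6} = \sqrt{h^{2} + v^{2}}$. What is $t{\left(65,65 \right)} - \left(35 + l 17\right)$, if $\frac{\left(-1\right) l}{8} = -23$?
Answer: $-3163 - 390 \sqrt{2} \approx -3714.5$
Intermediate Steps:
$l = 184$ ($l = \left(-8\right) \left(-23\right) = 184$)
$t{\left(h,v \right)} = - 6 \sqrt{h^{2} + v^{2}}$
$t{\left(65,65 \right)} - \left(35 + l 17\right) = - 6 \sqrt{65^{2} + 65^{2}} - \left(35 + 184 \cdot 17\right) = - 6 \sqrt{4225 + 4225} - \left(35 + 3128\right) = - 6 \sqrt{8450} - 3163 = - 6 \cdot 65 \sqrt{2} - 3163 = - 390 \sqrt{2} - 3163 = -3163 - 390 \sqrt{2}$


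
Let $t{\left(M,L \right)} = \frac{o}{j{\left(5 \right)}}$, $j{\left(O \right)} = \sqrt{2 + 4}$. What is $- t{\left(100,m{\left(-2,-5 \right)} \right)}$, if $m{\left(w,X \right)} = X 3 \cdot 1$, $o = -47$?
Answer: $\frac{47 \sqrt{6}}{6} \approx 19.188$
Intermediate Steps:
$j{\left(O \right)} = \sqrt{6}$
$m{\left(w,X \right)} = 3 X$ ($m{\left(w,X \right)} = 3 X 1 = 3 X$)
$t{\left(M,L \right)} = - \frac{47 \sqrt{6}}{6}$ ($t{\left(M,L \right)} = - \frac{47}{\sqrt{6}} = - 47 \frac{\sqrt{6}}{6} = - \frac{47 \sqrt{6}}{6}$)
$- t{\left(100,m{\left(-2,-5 \right)} \right)} = - \frac{\left(-47\right) \sqrt{6}}{6} = \frac{47 \sqrt{6}}{6}$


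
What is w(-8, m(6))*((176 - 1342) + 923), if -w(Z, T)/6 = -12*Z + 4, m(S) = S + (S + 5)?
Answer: 145800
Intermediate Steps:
m(S) = 5 + 2*S (m(S) = S + (5 + S) = 5 + 2*S)
w(Z, T) = -24 + 72*Z (w(Z, T) = -6*(-12*Z + 4) = -6*(4 - 12*Z) = -24 + 72*Z)
w(-8, m(6))*((176 - 1342) + 923) = (-24 + 72*(-8))*((176 - 1342) + 923) = (-24 - 576)*(-1166 + 923) = -600*(-243) = 145800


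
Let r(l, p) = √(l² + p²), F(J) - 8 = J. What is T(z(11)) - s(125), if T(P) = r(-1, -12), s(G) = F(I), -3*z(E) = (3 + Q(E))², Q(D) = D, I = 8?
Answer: -16 + √145 ≈ -3.9584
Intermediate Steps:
F(J) = 8 + J
z(E) = -(3 + E)²/3
s(G) = 16 (s(G) = 8 + 8 = 16)
T(P) = √145 (T(P) = √((-1)² + (-12)²) = √(1 + 144) = √145)
T(z(11)) - s(125) = √145 - 1*16 = √145 - 16 = -16 + √145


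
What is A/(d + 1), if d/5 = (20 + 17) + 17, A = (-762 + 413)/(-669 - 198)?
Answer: 349/234957 ≈ 0.0014854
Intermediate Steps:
A = 349/867 (A = -349/(-867) = -349*(-1/867) = 349/867 ≈ 0.40254)
d = 270 (d = 5*((20 + 17) + 17) = 5*(37 + 17) = 5*54 = 270)
A/(d + 1) = 349/(867*(270 + 1)) = (349/867)/271 = (349/867)*(1/271) = 349/234957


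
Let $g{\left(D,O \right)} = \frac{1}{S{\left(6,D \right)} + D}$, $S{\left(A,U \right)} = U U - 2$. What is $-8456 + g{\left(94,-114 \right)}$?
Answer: $- \frac{75495167}{8928} \approx -8456.0$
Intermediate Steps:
$S{\left(A,U \right)} = -2 + U^{2}$ ($S{\left(A,U \right)} = U^{2} - 2 = -2 + U^{2}$)
$g{\left(D,O \right)} = \frac{1}{-2 + D + D^{2}}$ ($g{\left(D,O \right)} = \frac{1}{\left(-2 + D^{2}\right) + D} = \frac{1}{-2 + D + D^{2}}$)
$-8456 + g{\left(94,-114 \right)} = -8456 + \frac{1}{-2 + 94 + 94^{2}} = -8456 + \frac{1}{-2 + 94 + 8836} = -8456 + \frac{1}{8928} = - \frac{75495167}{8928}$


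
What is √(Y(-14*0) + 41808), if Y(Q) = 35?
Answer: √41843 ≈ 204.56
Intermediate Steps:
√(Y(-14*0) + 41808) = √(35 + 41808) = √41843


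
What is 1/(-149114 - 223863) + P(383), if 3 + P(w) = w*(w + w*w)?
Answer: 21009262171820/372977 ≈ 5.6329e+7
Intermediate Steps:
P(w) = -3 + w*(w + w²) (P(w) = -3 + w*(w + w*w) = -3 + w*(w + w²))
1/(-149114 - 223863) + P(383) = 1/(-149114 - 223863) + (-3 + 383² + 383³) = 1/(-372977) + (-3 + 146689 + 56181887) = -1/372977 + 56328573 = 21009262171820/372977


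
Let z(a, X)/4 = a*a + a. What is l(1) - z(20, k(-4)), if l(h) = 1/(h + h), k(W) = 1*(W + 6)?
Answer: -3359/2 ≈ -1679.5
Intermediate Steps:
k(W) = 6 + W (k(W) = 1*(6 + W) = 6 + W)
z(a, X) = 4*a + 4*a² (z(a, X) = 4*(a*a + a) = 4*(a² + a) = 4*(a + a²) = 4*a + 4*a²)
l(h) = 1/(2*h)
l(1) - z(20, k(-4)) = (½)/1 - 4*20*(1 + 20) = (½)*1 - 4*20*21 = ½ - 1*1680 = ½ - 1680 = -3359/2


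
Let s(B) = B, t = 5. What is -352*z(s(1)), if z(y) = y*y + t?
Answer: -2112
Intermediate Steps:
z(y) = 5 + y² (z(y) = y*y + 5 = y² + 5 = 5 + y²)
-352*z(s(1)) = -352*(5 + 1²) = -352*(5 + 1) = -352*6 = -2112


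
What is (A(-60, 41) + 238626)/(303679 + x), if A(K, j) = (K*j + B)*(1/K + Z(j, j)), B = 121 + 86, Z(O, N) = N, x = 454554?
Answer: 417973/2166380 ≈ 0.19294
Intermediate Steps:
B = 207
A(K, j) = (207 + K*j)*(j + 1/K) (A(K, j) = (K*j + 207)*(1/K + j) = (207 + K*j)*(j + 1/K))
(A(-60, 41) + 238626)/(303679 + x) = ((207 - 60*41*(208 - 60*41))/(-60) + 238626)/(303679 + 454554) = (-(207 - 60*41*(208 - 2460))/60 + 238626)/758233 = (-(207 - 60*41*(-2252))/60 + 238626)*(1/758233) = (-(207 + 5539920)/60 + 238626)*(1/758233) = (-1/60*5540127 + 238626)*(1/758233) = (-1846709/20 + 238626)*(1/758233) = (2925811/20)*(1/758233) = 417973/2166380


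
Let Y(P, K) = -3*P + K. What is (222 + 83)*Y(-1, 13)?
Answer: 4880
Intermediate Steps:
Y(P, K) = K - 3*P
(222 + 83)*Y(-1, 13) = (222 + 83)*(13 - 3*(-1)) = 305*(13 + 3) = 305*16 = 4880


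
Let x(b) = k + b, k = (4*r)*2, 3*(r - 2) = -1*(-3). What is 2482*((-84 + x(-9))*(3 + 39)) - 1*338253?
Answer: -7531089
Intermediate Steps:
r = 3 (r = 2 + (-1*(-3))/3 = 2 + (⅓)*3 = 2 + 1 = 3)
k = 24 (k = (4*3)*2 = 12*2 = 24)
x(b) = 24 + b
2482*((-84 + x(-9))*(3 + 39)) - 1*338253 = 2482*((-84 + (24 - 9))*(3 + 39)) - 1*338253 = 2482*((-84 + 15)*42) - 338253 = 2482*(-69*42) - 338253 = 2482*(-2898) - 338253 = -7192836 - 338253 = -7531089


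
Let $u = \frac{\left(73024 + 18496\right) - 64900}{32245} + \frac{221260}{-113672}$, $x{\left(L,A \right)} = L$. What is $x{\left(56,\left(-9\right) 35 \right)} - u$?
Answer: $\frac{805263015}{14097514} \approx 57.121$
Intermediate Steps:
$u = - \frac{15802231}{14097514}$ ($u = \left(91520 - 64900\right) \frac{1}{32245} + 221260 \left(- \frac{1}{113672}\right) = 26620 \cdot \frac{1}{32245} - \frac{4255}{2186} = \frac{5324}{6449} - \frac{4255}{2186} = - \frac{15802231}{14097514} \approx -1.1209$)
$x{\left(56,\left(-9\right) 35 \right)} - u = 56 - - \frac{15802231}{14097514} = 56 + \frac{15802231}{14097514} = \frac{805263015}{14097514}$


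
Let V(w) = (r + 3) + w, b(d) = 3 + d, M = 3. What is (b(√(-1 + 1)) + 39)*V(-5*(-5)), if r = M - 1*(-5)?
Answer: 1512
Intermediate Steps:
r = 8 (r = 3 - 1*(-5) = 3 + 5 = 8)
V(w) = 11 + w (V(w) = (8 + 3) + w = 11 + w)
(b(√(-1 + 1)) + 39)*V(-5*(-5)) = ((3 + √(-1 + 1)) + 39)*(11 - 5*(-5)) = ((3 + √0) + 39)*(11 + 25) = ((3 + 0) + 39)*36 = (3 + 39)*36 = 42*36 = 1512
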